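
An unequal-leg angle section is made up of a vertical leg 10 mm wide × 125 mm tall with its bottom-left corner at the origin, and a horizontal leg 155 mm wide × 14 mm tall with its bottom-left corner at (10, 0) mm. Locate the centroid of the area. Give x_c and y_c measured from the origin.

x_c = 57.35 mm, y_c = 27.29 mm

vertical leg: A = 10 × 125 = 1250.00, centroid at (5.00, 62.50).
horizontal leg: A = 155 × 14 = 2170.00, centroid at (87.50, 7.00).
ΣA = 3420.00 mm²
ΣAx_c = (1250.00)(5.00) + (2170.00)(87.50) = 196125.00 mm³
ΣAy_c = (1250.00)(62.50) + (2170.00)(7.00) = 93315.00 mm³
x_c = 196125.00 / 3420.00 = 57.35 mm
y_c = 93315.00 / 3420.00 = 27.29 mm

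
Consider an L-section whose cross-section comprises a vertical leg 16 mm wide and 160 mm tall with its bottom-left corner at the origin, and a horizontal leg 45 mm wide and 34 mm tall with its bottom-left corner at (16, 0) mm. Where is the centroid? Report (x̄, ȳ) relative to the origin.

x̄ = 19.41 mm, ȳ = 56.43 mm

vertical leg: A = 16 × 160 = 2560.00, centroid at (8.00, 80.00).
horizontal leg: A = 45 × 34 = 1530.00, centroid at (38.50, 17.00).
ΣA = 4090.00 mm²
ΣAx̄ = (2560.00)(8.00) + (1530.00)(38.50) = 79385.00 mm³
ΣAȳ = (2560.00)(80.00) + (1530.00)(17.00) = 230810.00 mm³
x̄ = 79385.00 / 4090.00 = 19.41 mm
ȳ = 230810.00 / 4090.00 = 56.43 mm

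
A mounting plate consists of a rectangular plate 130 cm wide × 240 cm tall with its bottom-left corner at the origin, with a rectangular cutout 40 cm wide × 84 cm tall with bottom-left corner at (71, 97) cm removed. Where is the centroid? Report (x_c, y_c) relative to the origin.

Part | A | x̄ᵢ | ȳᵢ | A·x̄ᵢ | A·ȳᵢ
plate | 31200.00 | 65.00 | 120.00 | 2028000.00 | 3744000.00
hole | -3360.00 | 91.00 | 139.00 | -305760.00 | -467040.00
Σ | 27840.00 |  |  | 1722240.00 | 3276960.00
x_c = 1722240.00 / 27840.00 = 61.86 cm
y_c = 3276960.00 / 27840.00 = 117.71 cm

x_c = 61.86 cm, y_c = 117.71 cm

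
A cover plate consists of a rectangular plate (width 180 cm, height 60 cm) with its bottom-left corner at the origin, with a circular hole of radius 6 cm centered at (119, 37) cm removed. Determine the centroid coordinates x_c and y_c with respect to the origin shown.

x_c = 89.69 cm, y_c = 29.93 cm

plate: A = 180 × 60 = 10800.00, centroid at (90.00, 30.00).
hole: A = −π·6² = -113.10, centroid at (119.00, 37.00).
ΣA = 10686.90 cm²
ΣAx_c = (10800.00)(90.00) + (-113.10)(119.00) = 958541.42 cm³
ΣAy_c = (10800.00)(30.00) + (-113.10)(37.00) = 319815.40 cm³
x_c = 958541.42 / 10686.90 = 89.69 cm
y_c = 319815.40 / 10686.90 = 29.93 cm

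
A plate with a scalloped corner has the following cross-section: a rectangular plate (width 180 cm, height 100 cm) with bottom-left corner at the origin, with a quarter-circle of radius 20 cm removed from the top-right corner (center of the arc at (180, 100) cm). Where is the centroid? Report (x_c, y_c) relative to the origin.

x_c = 88.55 cm, y_c = 49.26 cm

Part | A | x̄ᵢ | ȳᵢ | A·x̄ᵢ | A·ȳᵢ
plate | 18000.00 | 90.00 | 50.00 | 1620000.00 | 900000.00
removed quarter-circle | -314.16 | 171.51 | 91.51 | -53882.00 | -28749.26
Σ | 17685.84 |  |  | 1566118.00 | 871250.74
x_c = 1566118.00 / 17685.84 = 88.55 cm
y_c = 871250.74 / 17685.84 = 49.26 cm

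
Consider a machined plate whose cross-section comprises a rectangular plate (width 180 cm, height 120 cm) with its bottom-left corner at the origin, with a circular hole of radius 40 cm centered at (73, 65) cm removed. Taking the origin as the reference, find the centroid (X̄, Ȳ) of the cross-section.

X̄ = 95.16 cm, Ȳ = 58.48 cm

plate: A = 180 × 120 = 21600.00, centroid at (90.00, 60.00).
hole: A = −π·40² = -5026.55, centroid at (73.00, 65.00).
ΣA = 16573.45 cm², ΣAX̄ = 1577061.98 cm³, ΣAȲ = 969274.36 cm³.
X̄ = 1577061.98/16573.45 = 95.16 cm; Ȳ = 969274.36/16573.45 = 58.48 cm.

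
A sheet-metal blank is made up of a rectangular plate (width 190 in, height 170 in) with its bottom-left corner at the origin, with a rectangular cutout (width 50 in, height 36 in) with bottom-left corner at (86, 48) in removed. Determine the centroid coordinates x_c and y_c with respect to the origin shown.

x_c = 94.06 in, y_c = 86.12 in

plate: A = 190 × 170 = 32300.00, centroid at (95.00, 85.00).
hole: A = −(50 × 36) = -1800.00, centroid at (111.00, 66.00).
ΣA = 30500.00 in²
ΣAx_c = (32300.00)(95.00) + (-1800.00)(111.00) = 2868700.00 in³
ΣAy_c = (32300.00)(85.00) + (-1800.00)(66.00) = 2626700.00 in³
x_c = 2868700.00 / 30500.00 = 94.06 in
y_c = 2626700.00 / 30500.00 = 86.12 in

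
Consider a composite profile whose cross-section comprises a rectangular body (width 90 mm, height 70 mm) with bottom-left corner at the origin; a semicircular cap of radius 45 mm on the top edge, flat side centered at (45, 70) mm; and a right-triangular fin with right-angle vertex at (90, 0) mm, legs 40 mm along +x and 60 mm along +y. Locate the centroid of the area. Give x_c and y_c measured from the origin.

Part | A | x̄ᵢ | ȳᵢ | A·x̄ᵢ | A·ȳᵢ
rectangular body | 6300.00 | 45.00 | 35.00 | 283500.00 | 220500.00
semicircular top | 3180.86 | 45.00 | 89.10 | 143138.82 | 283410.38
triangular fin | 1200.00 | 103.33 | 20.00 | 124000.00 | 24000.00
Σ | 10680.86 |  |  | 550638.82 | 527910.38
x_c = 550638.82 / 10680.86 = 51.55 mm
y_c = 527910.38 / 10680.86 = 49.43 mm

x_c = 51.55 mm, y_c = 49.43 mm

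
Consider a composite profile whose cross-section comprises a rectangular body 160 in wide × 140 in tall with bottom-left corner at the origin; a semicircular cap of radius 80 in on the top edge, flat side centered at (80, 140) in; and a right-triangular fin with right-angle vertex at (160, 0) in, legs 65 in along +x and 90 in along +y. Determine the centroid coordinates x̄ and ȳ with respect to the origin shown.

x̄ = 88.41 in, ȳ = 96.23 in

rectangular body: A = 160 × 140 = 22400.00, centroid at (80.00, 70.00).
semicircular top: A = ½π·80² = 10053.10, centroid at (80.00, 173.95).
triangular fin: A = ½·65·90 = 2925.00, centroid at (181.67, 30.00).
ΣA = 35378.10 in²
ΣAx̄ = (22400.00)(80.00) + (10053.10)(80.00) + (2925.00)(181.67) = 3127622.72 in³
ΣAȳ = (22400.00)(70.00) + (10053.10)(173.95) + (2925.00)(30.00) = 3404516.84 in³
x̄ = 3127622.72 / 35378.10 = 88.41 in
ȳ = 3404516.84 / 35378.10 = 96.23 in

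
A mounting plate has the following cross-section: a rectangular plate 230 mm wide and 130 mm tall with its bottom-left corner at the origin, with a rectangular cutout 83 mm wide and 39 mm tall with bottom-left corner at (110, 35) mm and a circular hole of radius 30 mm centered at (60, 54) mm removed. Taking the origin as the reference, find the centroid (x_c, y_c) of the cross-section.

Part | A | x̄ᵢ | ȳᵢ | A·x̄ᵢ | A·ȳᵢ
plate | 29900.00 | 115.00 | 65.00 | 3438500.00 | 1943500.00
hole 1 | -3237.00 | 151.50 | 54.50 | -490405.50 | -176416.50
hole 2 | -2827.43 | 60.00 | 54.00 | -169646.00 | -152681.40
Σ | 23835.57 |  |  | 2778448.50 | 1614402.10
x_c = 2778448.50 / 23835.57 = 116.57 mm
y_c = 1614402.10 / 23835.57 = 67.73 mm

x_c = 116.57 mm, y_c = 67.73 mm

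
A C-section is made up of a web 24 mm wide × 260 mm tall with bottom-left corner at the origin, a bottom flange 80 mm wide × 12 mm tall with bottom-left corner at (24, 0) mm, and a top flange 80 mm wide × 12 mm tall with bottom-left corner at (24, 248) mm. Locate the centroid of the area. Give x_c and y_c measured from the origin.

web: A = 24 × 260 = 6240.00, centroid at (12.00, 130.00).
bottom flange: A = 80 × 12 = 960.00, centroid at (64.00, 6.00).
top flange: A = 80 × 12 = 960.00, centroid at (64.00, 254.00).
ΣA = 8160.00 mm², ΣAx_c = 197760.00 mm³, ΣAy_c = 1060800.00 mm³.
x_c = 197760.00/8160.00 = 24.24 mm; y_c = 1060800.00/8160.00 = 130.00 mm.

x_c = 24.24 mm, y_c = 130.00 mm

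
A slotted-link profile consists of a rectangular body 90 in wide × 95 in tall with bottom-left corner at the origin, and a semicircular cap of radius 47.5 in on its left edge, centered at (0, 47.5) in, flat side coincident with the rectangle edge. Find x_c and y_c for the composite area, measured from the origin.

x_c = 25.91 in, y_c = 47.50 in

rectangular body: A = 90 × 95 = 8550.00, centroid at (45.00, 47.50).
semicircular end: A = ½π·47.5² = 3544.11, centroid at (-20.16, 47.50).
ΣA = 12094.11 in²
ΣAx_c = (8550.00)(45.00) + (3544.11)(-20.16) = 313302.08 in³
ΣAy_c = (8550.00)(47.50) + (3544.11)(47.50) = 574470.19 in³
x_c = 313302.08 / 12094.11 = 25.91 in
y_c = 574470.19 / 12094.11 = 47.50 in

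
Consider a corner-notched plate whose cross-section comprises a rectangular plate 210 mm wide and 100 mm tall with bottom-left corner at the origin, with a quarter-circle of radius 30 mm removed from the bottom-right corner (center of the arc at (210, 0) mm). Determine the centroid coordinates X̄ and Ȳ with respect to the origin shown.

X̄ = 101.79 mm, Ȳ = 51.30 mm

plate: A = 210 × 100 = 21000.00, centroid at (105.00, 50.00).
removed quarter-circle: A = −¼π·30² = -706.86, centroid at (197.27, 12.73).
ΣA = 20293.14 mm²
ΣAX̄ = (21000.00)(105.00) + (-706.86)(197.27) = 2065559.75 mm³
ΣAȲ = (21000.00)(50.00) + (-706.86)(12.73) = 1041000.00 mm³
X̄ = 2065559.75 / 20293.14 = 101.79 mm
Ȳ = 1041000.00 / 20293.14 = 51.30 mm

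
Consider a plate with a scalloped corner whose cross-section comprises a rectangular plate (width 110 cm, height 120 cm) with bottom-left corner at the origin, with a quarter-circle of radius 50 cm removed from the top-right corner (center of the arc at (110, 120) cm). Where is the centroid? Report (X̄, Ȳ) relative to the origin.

X̄ = 49.10 cm, Ȳ = 53.22 cm

plate: A = 110 × 120 = 13200.00, centroid at (55.00, 60.00).
removed quarter-circle: A = −¼π·50² = -1963.50, centroid at (88.78, 98.78).
ΣA = 11236.50 cm²
ΣAX̄ = (13200.00)(55.00) + (-1963.50)(88.78) = 551682.17 cm³
ΣAȲ = (13200.00)(60.00) + (-1963.50)(98.78) = 598047.22 cm³
X̄ = 551682.17 / 11236.50 = 49.10 cm
Ȳ = 598047.22 / 11236.50 = 53.22 cm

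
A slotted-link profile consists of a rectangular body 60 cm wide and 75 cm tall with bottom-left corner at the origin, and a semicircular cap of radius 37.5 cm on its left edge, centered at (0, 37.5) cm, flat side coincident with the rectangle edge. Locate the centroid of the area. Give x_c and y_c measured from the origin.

x_c = 14.88 cm, y_c = 37.50 cm

rectangular body: A = 60 × 75 = 4500.00, centroid at (30.00, 37.50).
semicircular end: A = ½π·37.5² = 2208.93, centroid at (-15.92, 37.50).
ΣA = 6708.93 cm², ΣAx_c = 99843.75 cm³, ΣAy_c = 251584.96 cm³.
x_c = 99843.75/6708.93 = 14.88 cm; y_c = 251584.96/6708.93 = 37.50 cm.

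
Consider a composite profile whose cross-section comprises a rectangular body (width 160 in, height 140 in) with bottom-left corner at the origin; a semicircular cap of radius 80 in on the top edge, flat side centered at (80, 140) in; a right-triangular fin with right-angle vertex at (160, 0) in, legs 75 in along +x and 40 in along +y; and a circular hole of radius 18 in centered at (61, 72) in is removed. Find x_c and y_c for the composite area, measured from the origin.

Part | A | x̄ᵢ | ȳᵢ | A·x̄ᵢ | A·ȳᵢ
rectangular body | 22400.00 | 80.00 | 70.00 | 1792000.00 | 1568000.00
semicircular top | 10053.10 | 80.00 | 173.95 | 804247.72 | 1748766.84
triangular fin | 1500.00 | 185.00 | 13.33 | 277500.00 | 20000.00
hole | -1017.88 | 61.00 | 72.00 | -62090.44 | -73287.07
Σ | 32935.22 |  |  | 2811657.28 | 3263479.77
x_c = 2811657.28 / 32935.22 = 85.37 in
y_c = 3263479.77 / 32935.22 = 99.09 in

x_c = 85.37 in, y_c = 99.09 in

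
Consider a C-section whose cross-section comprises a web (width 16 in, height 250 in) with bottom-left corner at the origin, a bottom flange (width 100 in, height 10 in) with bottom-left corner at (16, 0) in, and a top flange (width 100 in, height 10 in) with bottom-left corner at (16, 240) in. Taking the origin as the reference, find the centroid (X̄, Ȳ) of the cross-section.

web: A = 16 × 250 = 4000.00, centroid at (8.00, 125.00).
bottom flange: A = 100 × 10 = 1000.00, centroid at (66.00, 5.00).
top flange: A = 100 × 10 = 1000.00, centroid at (66.00, 245.00).
ΣA = 6000.00 in²
ΣAX̄ = (4000.00)(8.00) + (1000.00)(66.00) + (1000.00)(66.00) = 164000.00 in³
ΣAȲ = (4000.00)(125.00) + (1000.00)(5.00) + (1000.00)(245.00) = 750000.00 in³
X̄ = 164000.00 / 6000.00 = 27.33 in
Ȳ = 750000.00 / 6000.00 = 125.00 in

X̄ = 27.33 in, Ȳ = 125.00 in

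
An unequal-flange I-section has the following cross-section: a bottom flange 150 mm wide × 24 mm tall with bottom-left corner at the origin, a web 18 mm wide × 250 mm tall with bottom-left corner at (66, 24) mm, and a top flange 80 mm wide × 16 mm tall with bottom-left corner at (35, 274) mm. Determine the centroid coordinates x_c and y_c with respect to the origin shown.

x_c = 75.00 mm, y_c = 114.57 mm

bottom flange: A = 150 × 24 = 3600.00, centroid at (75.00, 12.00).
web: A = 18 × 250 = 4500.00, centroid at (75.00, 149.00).
top flange: A = 80 × 16 = 1280.00, centroid at (75.00, 282.00).
ΣA = 9380.00 mm²
ΣAx_c = (3600.00)(75.00) + (4500.00)(75.00) + (1280.00)(75.00) = 703500.00 mm³
ΣAy_c = (3600.00)(12.00) + (4500.00)(149.00) + (1280.00)(282.00) = 1074660.00 mm³
x_c = 703500.00 / 9380.00 = 75.00 mm
y_c = 1074660.00 / 9380.00 = 114.57 mm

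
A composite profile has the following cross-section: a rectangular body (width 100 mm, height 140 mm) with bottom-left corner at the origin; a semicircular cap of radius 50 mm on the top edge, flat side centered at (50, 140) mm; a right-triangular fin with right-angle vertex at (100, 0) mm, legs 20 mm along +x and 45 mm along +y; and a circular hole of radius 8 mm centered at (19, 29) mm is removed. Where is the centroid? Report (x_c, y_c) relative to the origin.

rectangular body: A = 100 × 140 = 14000.00, centroid at (50.00, 70.00).
semicircular top: A = ½π·50² = 3926.99, centroid at (50.00, 161.22).
triangular fin: A = ½·20·45 = 450.00, centroid at (106.67, 15.00).
hole: A = −π·8² = -201.06, centroid at (19.00, 29.00).
ΣA = 18175.93 mm²
ΣAx_c = (14000.00)(50.00) + (3926.99)(50.00) + (450.00)(106.67) + (-201.06)(19.00) = 940529.36 mm³
ΣAy_c = (14000.00)(70.00) + (3926.99)(161.22) + (450.00)(15.00) + (-201.06)(29.00) = 1614031.25 mm³
x_c = 940529.36 / 18175.93 = 51.75 mm
y_c = 1614031.25 / 18175.93 = 88.80 mm

x_c = 51.75 mm, y_c = 88.80 mm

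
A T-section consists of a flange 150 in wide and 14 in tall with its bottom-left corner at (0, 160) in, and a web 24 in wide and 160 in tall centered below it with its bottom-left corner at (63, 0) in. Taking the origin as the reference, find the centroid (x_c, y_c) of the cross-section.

x_c = 75.00 in, y_c = 110.76 in

web: A = 24 × 160 = 3840.00, centroid at (75.00, 80.00).
flange: A = 150 × 14 = 2100.00, centroid at (75.00, 167.00).
ΣA = 5940.00 in²
ΣAx_c = (3840.00)(75.00) + (2100.00)(75.00) = 445500.00 in³
ΣAy_c = (3840.00)(80.00) + (2100.00)(167.00) = 657900.00 in³
x_c = 445500.00 / 5940.00 = 75.00 in
y_c = 657900.00 / 5940.00 = 110.76 in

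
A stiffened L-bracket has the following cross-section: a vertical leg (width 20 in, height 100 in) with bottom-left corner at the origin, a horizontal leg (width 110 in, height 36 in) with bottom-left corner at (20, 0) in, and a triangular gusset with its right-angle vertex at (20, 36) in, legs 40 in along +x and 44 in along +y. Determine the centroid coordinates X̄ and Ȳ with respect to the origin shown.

X̄ = 50.63 in, Ȳ = 31.56 in

Part | A | x̄ᵢ | ȳᵢ | A·x̄ᵢ | A·ȳᵢ
vertical leg | 2000.00 | 10.00 | 50.00 | 20000.00 | 100000.00
horizontal leg | 3960.00 | 75.00 | 18.00 | 297000.00 | 71280.00
gusset | 880.00 | 33.33 | 50.67 | 29333.33 | 44586.67
Σ | 6840.00 |  |  | 346333.33 | 215866.67
X̄ = 346333.33 / 6840.00 = 50.63 in
Ȳ = 215866.67 / 6840.00 = 31.56 in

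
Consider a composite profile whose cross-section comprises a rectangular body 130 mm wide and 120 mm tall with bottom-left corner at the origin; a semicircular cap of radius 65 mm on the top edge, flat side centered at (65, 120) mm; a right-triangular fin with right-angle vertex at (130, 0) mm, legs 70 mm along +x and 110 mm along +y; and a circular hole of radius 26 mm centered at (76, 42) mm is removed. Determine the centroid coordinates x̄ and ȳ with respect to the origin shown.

x̄ = 78.22 mm, ȳ = 82.10 mm

Part | A | x̄ᵢ | ȳᵢ | A·x̄ᵢ | A·ȳᵢ
rectangular body | 15600.00 | 65.00 | 60.00 | 1014000.00 | 936000.00
semicircular top | 6636.61 | 65.00 | 147.59 | 431379.94 | 979477.07
triangular fin | 3850.00 | 153.33 | 36.67 | 590333.33 | 141166.67
hole | -2123.72 | 76.00 | 42.00 | -161402.46 | -89196.10
Σ | 23962.90 |  |  | 1874310.81 | 1967447.64
x̄ = 1874310.81 / 23962.90 = 78.22 mm
ȳ = 1967447.64 / 23962.90 = 82.10 mm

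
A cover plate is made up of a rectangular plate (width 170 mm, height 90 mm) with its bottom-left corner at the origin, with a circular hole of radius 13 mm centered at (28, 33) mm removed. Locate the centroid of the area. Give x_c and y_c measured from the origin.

plate: A = 170 × 90 = 15300.00, centroid at (85.00, 45.00).
hole: A = −π·13² = -530.93, centroid at (28.00, 33.00).
ΣA = 14769.07 mm²
ΣAx_c = (15300.00)(85.00) + (-530.93)(28.00) = 1285633.98 mm³
ΣAy_c = (15300.00)(45.00) + (-530.93)(33.00) = 670979.34 mm³
x_c = 1285633.98 / 14769.07 = 87.05 mm
y_c = 670979.34 / 14769.07 = 45.43 mm

x_c = 87.05 mm, y_c = 45.43 mm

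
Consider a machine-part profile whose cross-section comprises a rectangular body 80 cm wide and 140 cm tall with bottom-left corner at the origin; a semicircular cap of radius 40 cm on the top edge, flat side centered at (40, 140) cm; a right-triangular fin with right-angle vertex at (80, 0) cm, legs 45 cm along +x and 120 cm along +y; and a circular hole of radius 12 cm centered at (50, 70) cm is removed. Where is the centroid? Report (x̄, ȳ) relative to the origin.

x̄ = 49.02 cm, ȳ = 78.62 cm

rectangular body: A = 80 × 140 = 11200.00, centroid at (40.00, 70.00).
semicircular top: A = ½π·40² = 2513.27, centroid at (40.00, 156.98).
triangular fin: A = ½·45·120 = 2700.00, centroid at (95.00, 40.00).
hole: A = −π·12² = -452.39, centroid at (50.00, 70.00).
ΣA = 15960.88 cm², ΣAx̄ = 782411.50 cm³, ΣAȳ = 1254857.79 cm³.
x̄ = 782411.50/15960.88 = 49.02 cm; ȳ = 1254857.79/15960.88 = 78.62 cm.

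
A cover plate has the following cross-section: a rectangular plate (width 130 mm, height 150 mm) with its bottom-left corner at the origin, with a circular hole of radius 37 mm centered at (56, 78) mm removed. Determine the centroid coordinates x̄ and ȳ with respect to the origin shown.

x̄ = 67.55 mm, ȳ = 74.15 mm

Part | A | x̄ᵢ | ȳᵢ | A·x̄ᵢ | A·ȳᵢ
plate | 19500.00 | 65.00 | 75.00 | 1267500.00 | 1462500.00
hole | -4300.84 | 56.00 | 78.00 | -240847.06 | -335465.55
Σ | 15199.16 |  |  | 1026652.94 | 1127034.45
x̄ = 1026652.94 / 15199.16 = 67.55 mm
ȳ = 1127034.45 / 15199.16 = 74.15 mm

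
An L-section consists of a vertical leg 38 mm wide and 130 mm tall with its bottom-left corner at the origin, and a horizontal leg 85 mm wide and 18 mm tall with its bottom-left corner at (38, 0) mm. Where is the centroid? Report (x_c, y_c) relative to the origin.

vertical leg: A = 38 × 130 = 4940.00, centroid at (19.00, 65.00).
horizontal leg: A = 85 × 18 = 1530.00, centroid at (80.50, 9.00).
ΣA = 6470.00 mm², ΣAx_c = 217025.00 mm³, ΣAy_c = 334870.00 mm³.
x_c = 217025.00/6470.00 = 33.54 mm; y_c = 334870.00/6470.00 = 51.76 mm.

x_c = 33.54 mm, y_c = 51.76 mm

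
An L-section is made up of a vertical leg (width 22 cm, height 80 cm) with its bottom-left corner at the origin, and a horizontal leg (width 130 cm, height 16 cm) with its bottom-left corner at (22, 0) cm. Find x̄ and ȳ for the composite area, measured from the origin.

x̄ = 52.17 cm, ȳ = 22.67 cm

Part | A | x̄ᵢ | ȳᵢ | A·x̄ᵢ | A·ȳᵢ
vertical leg | 1760.00 | 11.00 | 40.00 | 19360.00 | 70400.00
horizontal leg | 2080.00 | 87.00 | 8.00 | 180960.00 | 16640.00
Σ | 3840.00 |  |  | 200320.00 | 87040.00
x̄ = 200320.00 / 3840.00 = 52.17 cm
ȳ = 87040.00 / 3840.00 = 22.67 cm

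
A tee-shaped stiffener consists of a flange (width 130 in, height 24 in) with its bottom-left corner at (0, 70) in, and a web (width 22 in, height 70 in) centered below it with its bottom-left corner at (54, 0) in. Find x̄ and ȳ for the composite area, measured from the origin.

web: A = 22 × 70 = 1540.00, centroid at (65.00, 35.00).
flange: A = 130 × 24 = 3120.00, centroid at (65.00, 82.00).
ΣA = 4660.00 in²
ΣAx̄ = (1540.00)(65.00) + (3120.00)(65.00) = 302900.00 in³
ΣAȳ = (1540.00)(35.00) + (3120.00)(82.00) = 309740.00 in³
x̄ = 302900.00 / 4660.00 = 65.00 in
ȳ = 309740.00 / 4660.00 = 66.47 in

x̄ = 65.00 in, ȳ = 66.47 in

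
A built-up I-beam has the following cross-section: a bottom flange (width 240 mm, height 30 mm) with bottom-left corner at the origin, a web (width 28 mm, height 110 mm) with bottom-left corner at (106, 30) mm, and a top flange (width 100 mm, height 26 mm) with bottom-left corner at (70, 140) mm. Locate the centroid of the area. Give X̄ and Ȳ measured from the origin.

Part | A | x̄ᵢ | ȳᵢ | A·x̄ᵢ | A·ȳᵢ
bottom flange | 7200.00 | 120.00 | 15.00 | 864000.00 | 108000.00
web | 3080.00 | 120.00 | 85.00 | 369600.00 | 261800.00
top flange | 2600.00 | 120.00 | 153.00 | 312000.00 | 397800.00
Σ | 12880.00 |  |  | 1545600.00 | 767600.00
X̄ = 1545600.00 / 12880.00 = 120.00 mm
Ȳ = 767600.00 / 12880.00 = 59.60 mm

X̄ = 120.00 mm, Ȳ = 59.60 mm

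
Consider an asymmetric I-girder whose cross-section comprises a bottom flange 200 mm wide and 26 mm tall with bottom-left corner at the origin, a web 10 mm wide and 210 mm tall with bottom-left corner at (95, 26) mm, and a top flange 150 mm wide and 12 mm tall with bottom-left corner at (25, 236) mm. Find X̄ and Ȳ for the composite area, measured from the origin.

bottom flange: A = 200 × 26 = 5200.00, centroid at (100.00, 13.00).
web: A = 10 × 210 = 2100.00, centroid at (100.00, 131.00).
top flange: A = 150 × 12 = 1800.00, centroid at (100.00, 242.00).
ΣA = 9100.00 mm²
ΣAX̄ = (5200.00)(100.00) + (2100.00)(100.00) + (1800.00)(100.00) = 910000.00 mm³
ΣAȲ = (5200.00)(13.00) + (2100.00)(131.00) + (1800.00)(242.00) = 778300.00 mm³
X̄ = 910000.00 / 9100.00 = 100.00 mm
Ȳ = 778300.00 / 9100.00 = 85.53 mm

X̄ = 100.00 mm, Ȳ = 85.53 mm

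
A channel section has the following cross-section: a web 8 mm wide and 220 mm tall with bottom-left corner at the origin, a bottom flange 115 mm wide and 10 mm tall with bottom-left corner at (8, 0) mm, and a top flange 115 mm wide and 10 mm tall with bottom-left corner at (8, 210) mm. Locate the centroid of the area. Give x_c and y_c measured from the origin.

x_c = 38.84 mm, y_c = 110.00 mm

Part | A | x̄ᵢ | ȳᵢ | A·x̄ᵢ | A·ȳᵢ
web | 1760.00 | 4.00 | 110.00 | 7040.00 | 193600.00
bottom flange | 1150.00 | 65.50 | 5.00 | 75325.00 | 5750.00
top flange | 1150.00 | 65.50 | 215.00 | 75325.00 | 247250.00
Σ | 4060.00 |  |  | 157690.00 | 446600.00
x_c = 157690.00 / 4060.00 = 38.84 mm
y_c = 446600.00 / 4060.00 = 110.00 mm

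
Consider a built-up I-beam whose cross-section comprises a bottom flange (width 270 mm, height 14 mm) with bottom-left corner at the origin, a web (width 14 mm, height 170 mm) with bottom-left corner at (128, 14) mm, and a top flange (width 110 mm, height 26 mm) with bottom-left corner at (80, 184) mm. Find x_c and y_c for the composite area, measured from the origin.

Part | A | x̄ᵢ | ȳᵢ | A·x̄ᵢ | A·ȳᵢ
bottom flange | 3780.00 | 135.00 | 7.00 | 510300.00 | 26460.00
web | 2380.00 | 135.00 | 99.00 | 321300.00 | 235620.00
top flange | 2860.00 | 135.00 | 197.00 | 386100.00 | 563420.00
Σ | 9020.00 |  |  | 1217700.00 | 825500.00
x_c = 1217700.00 / 9020.00 = 135.00 mm
y_c = 825500.00 / 9020.00 = 91.52 mm

x_c = 135.00 mm, y_c = 91.52 mm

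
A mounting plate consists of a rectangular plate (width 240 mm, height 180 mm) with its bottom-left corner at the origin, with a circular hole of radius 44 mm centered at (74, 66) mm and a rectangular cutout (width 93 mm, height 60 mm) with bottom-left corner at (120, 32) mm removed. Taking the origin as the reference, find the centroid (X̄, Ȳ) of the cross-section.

plate: A = 240 × 180 = 43200.00, centroid at (120.00, 90.00).
hole 1: A = −π·44² = -6082.12, centroid at (74.00, 66.00).
hole 2: A = −(93 × 60) = -5580.00, centroid at (166.50, 62.00).
ΣA = 31537.88 mm², ΣAX̄ = 3804852.87 mm³, ΣAȲ = 3140619.86 mm³.
X̄ = 3804852.87/31537.88 = 120.64 mm; Ȳ = 3140619.86/31537.88 = 99.58 mm.

X̄ = 120.64 mm, Ȳ = 99.58 mm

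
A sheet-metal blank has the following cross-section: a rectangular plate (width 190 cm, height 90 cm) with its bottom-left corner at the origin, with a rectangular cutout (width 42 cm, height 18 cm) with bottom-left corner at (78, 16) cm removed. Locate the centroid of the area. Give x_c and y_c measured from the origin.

plate: A = 190 × 90 = 17100.00, centroid at (95.00, 45.00).
hole: A = −(42 × 18) = -756.00, centroid at (99.00, 25.00).
ΣA = 16344.00 cm²
ΣAx_c = (17100.00)(95.00) + (-756.00)(99.00) = 1549656.00 cm³
ΣAy_c = (17100.00)(45.00) + (-756.00)(25.00) = 750600.00 cm³
x_c = 1549656.00 / 16344.00 = 94.81 cm
y_c = 750600.00 / 16344.00 = 45.93 cm

x_c = 94.81 cm, y_c = 45.93 cm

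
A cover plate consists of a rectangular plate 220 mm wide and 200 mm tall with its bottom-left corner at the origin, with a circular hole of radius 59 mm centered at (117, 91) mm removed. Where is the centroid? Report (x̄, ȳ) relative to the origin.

Part | A | x̄ᵢ | ȳᵢ | A·x̄ᵢ | A·ȳᵢ
plate | 44000.00 | 110.00 | 100.00 | 4840000.00 | 4400000.00
hole | -10935.88 | 117.00 | 91.00 | -1279498.43 | -995165.45
Σ | 33064.12 |  |  | 3560501.57 | 3404834.55
x̄ = 3560501.57 / 33064.12 = 107.68 mm
ȳ = 3404834.55 / 33064.12 = 102.98 mm

x̄ = 107.68 mm, ȳ = 102.98 mm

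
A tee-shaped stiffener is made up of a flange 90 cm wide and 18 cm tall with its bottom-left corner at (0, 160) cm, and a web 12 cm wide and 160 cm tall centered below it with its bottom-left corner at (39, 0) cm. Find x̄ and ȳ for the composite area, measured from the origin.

Part | A | x̄ᵢ | ȳᵢ | A·x̄ᵢ | A·ȳᵢ
web | 1920.00 | 45.00 | 80.00 | 86400.00 | 153600.00
flange | 1620.00 | 45.00 | 169.00 | 72900.00 | 273780.00
Σ | 3540.00 |  |  | 159300.00 | 427380.00
x̄ = 159300.00 / 3540.00 = 45.00 cm
ȳ = 427380.00 / 3540.00 = 120.73 cm

x̄ = 45.00 cm, ȳ = 120.73 cm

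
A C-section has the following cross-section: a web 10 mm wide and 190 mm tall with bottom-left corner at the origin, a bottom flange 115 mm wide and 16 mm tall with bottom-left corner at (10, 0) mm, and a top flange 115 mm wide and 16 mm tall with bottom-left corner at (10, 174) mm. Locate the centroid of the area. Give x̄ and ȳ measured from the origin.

x̄ = 46.22 mm, ȳ = 95.00 mm

Part | A | x̄ᵢ | ȳᵢ | A·x̄ᵢ | A·ȳᵢ
web | 1900.00 | 5.00 | 95.00 | 9500.00 | 180500.00
bottom flange | 1840.00 | 67.50 | 8.00 | 124200.00 | 14720.00
top flange | 1840.00 | 67.50 | 182.00 | 124200.00 | 334880.00
Σ | 5580.00 |  |  | 257900.00 | 530100.00
x̄ = 257900.00 / 5580.00 = 46.22 mm
ȳ = 530100.00 / 5580.00 = 95.00 mm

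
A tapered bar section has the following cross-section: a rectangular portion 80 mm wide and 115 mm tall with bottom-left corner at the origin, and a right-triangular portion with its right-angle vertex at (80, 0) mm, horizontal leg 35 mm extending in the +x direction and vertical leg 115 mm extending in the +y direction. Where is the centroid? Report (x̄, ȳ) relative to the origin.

rectangular portion: A = 80 × 115 = 9200.00, centroid at (40.00, 57.50).
triangular portion: A = ½·35·115 = 2012.50, centroid at (91.67, 38.33).
ΣA = 11212.50 mm²
ΣAx̄ = (9200.00)(40.00) + (2012.50)(91.67) = 552479.17 mm³
ΣAȳ = (9200.00)(57.50) + (2012.50)(38.33) = 606145.83 mm³
x̄ = 552479.17 / 11212.50 = 49.27 mm
ȳ = 606145.83 / 11212.50 = 54.06 mm

x̄ = 49.27 mm, ȳ = 54.06 mm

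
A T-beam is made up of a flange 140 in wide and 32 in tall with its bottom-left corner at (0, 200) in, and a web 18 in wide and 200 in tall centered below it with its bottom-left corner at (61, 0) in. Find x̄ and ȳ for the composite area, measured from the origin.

x̄ = 70.00 in, ȳ = 164.32 in

Part | A | x̄ᵢ | ȳᵢ | A·x̄ᵢ | A·ȳᵢ
web | 3600.00 | 70.00 | 100.00 | 252000.00 | 360000.00
flange | 4480.00 | 70.00 | 216.00 | 313600.00 | 967680.00
Σ | 8080.00 |  |  | 565600.00 | 1327680.00
x̄ = 565600.00 / 8080.00 = 70.00 in
ȳ = 1327680.00 / 8080.00 = 164.32 in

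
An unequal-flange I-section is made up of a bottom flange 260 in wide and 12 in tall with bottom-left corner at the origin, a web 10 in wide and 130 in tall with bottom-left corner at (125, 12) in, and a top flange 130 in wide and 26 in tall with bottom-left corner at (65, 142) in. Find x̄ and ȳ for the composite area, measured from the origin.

bottom flange: A = 260 × 12 = 3120.00, centroid at (130.00, 6.00).
web: A = 10 × 130 = 1300.00, centroid at (130.00, 77.00).
top flange: A = 130 × 26 = 3380.00, centroid at (130.00, 155.00).
ΣA = 7800.00 in²
ΣAx̄ = (3120.00)(130.00) + (1300.00)(130.00) + (3380.00)(130.00) = 1014000.00 in³
ΣAȳ = (3120.00)(6.00) + (1300.00)(77.00) + (3380.00)(155.00) = 642720.00 in³
x̄ = 1014000.00 / 7800.00 = 130.00 in
ȳ = 642720.00 / 7800.00 = 82.40 in

x̄ = 130.00 in, ȳ = 82.40 in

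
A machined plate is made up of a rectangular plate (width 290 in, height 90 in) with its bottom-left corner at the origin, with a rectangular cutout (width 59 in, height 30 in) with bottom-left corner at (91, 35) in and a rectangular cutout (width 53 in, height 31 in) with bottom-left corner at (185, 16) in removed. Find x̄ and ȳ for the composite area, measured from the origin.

Part | A | x̄ᵢ | ȳᵢ | A·x̄ᵢ | A·ȳᵢ
plate | 26100.00 | 145.00 | 45.00 | 3784500.00 | 1174500.00
hole 1 | -1770.00 | 120.50 | 50.00 | -213285.00 | -88500.00
hole 2 | -1643.00 | 211.50 | 31.50 | -347494.50 | -51754.50
Σ | 22687.00 |  |  | 3223720.50 | 1034245.50
x̄ = 3223720.50 / 22687.00 = 142.10 in
ȳ = 1034245.50 / 22687.00 = 45.59 in

x̄ = 142.10 in, ȳ = 45.59 in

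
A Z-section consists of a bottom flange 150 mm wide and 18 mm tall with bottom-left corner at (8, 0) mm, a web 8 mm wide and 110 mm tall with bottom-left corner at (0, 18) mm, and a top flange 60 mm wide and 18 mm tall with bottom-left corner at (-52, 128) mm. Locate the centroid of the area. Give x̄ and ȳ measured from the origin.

x̄ = 43.75 mm, ȳ = 50.75 mm

bottom flange: A = 150 × 18 = 2700.00, centroid at (83.00, 9.00).
web: A = 8 × 110 = 880.00, centroid at (4.00, 73.00).
top flange: A = 60 × 18 = 1080.00, centroid at (-22.00, 137.00).
ΣA = 4660.00 mm², ΣAx̄ = 203860.00 mm³, ΣAȳ = 236500.00 mm³.
x̄ = 203860.00/4660.00 = 43.75 mm; ȳ = 236500.00/4660.00 = 50.75 mm.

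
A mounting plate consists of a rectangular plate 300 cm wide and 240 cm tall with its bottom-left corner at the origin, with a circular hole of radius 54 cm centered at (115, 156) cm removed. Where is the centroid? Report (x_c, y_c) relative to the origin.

plate: A = 300 × 240 = 72000.00, centroid at (150.00, 120.00).
hole: A = −π·54² = -9160.88, centroid at (115.00, 156.00).
ΣA = 62839.12 cm²
ΣAx_c = (72000.00)(150.00) + (-9160.88)(115.00) = 9746498.32 cm³
ΣAy_c = (72000.00)(120.00) + (-9160.88)(156.00) = 7210902.07 cm³
x_c = 9746498.32 / 62839.12 = 155.10 cm
y_c = 7210902.07 / 62839.12 = 114.75 cm

x_c = 155.10 cm, y_c = 114.75 cm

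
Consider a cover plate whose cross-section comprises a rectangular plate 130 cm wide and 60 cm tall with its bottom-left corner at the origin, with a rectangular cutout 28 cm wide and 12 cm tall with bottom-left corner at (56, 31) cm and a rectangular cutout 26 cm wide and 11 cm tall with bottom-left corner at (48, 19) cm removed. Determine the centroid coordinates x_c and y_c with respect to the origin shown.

Part | A | x̄ᵢ | ȳᵢ | A·x̄ᵢ | A·ȳᵢ
plate | 7800.00 | 65.00 | 30.00 | 507000.00 | 234000.00
hole 1 | -336.00 | 70.00 | 37.00 | -23520.00 | -12432.00
hole 2 | -286.00 | 61.00 | 24.50 | -17446.00 | -7007.00
Σ | 7178.00 |  |  | 466034.00 | 214561.00
x_c = 466034.00 / 7178.00 = 64.93 cm
y_c = 214561.00 / 7178.00 = 29.89 cm

x_c = 64.93 cm, y_c = 29.89 cm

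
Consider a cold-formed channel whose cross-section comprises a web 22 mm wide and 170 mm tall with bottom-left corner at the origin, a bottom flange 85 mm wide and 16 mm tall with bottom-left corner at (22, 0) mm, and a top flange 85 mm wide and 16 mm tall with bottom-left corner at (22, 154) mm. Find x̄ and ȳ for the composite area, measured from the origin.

x̄ = 33.53 mm, ȳ = 85.00 mm

web: A = 22 × 170 = 3740.00, centroid at (11.00, 85.00).
bottom flange: A = 85 × 16 = 1360.00, centroid at (64.50, 8.00).
top flange: A = 85 × 16 = 1360.00, centroid at (64.50, 162.00).
ΣA = 6460.00 mm², ΣAx̄ = 216580.00 mm³, ΣAȳ = 549100.00 mm³.
x̄ = 216580.00/6460.00 = 33.53 mm; ȳ = 549100.00/6460.00 = 85.00 mm.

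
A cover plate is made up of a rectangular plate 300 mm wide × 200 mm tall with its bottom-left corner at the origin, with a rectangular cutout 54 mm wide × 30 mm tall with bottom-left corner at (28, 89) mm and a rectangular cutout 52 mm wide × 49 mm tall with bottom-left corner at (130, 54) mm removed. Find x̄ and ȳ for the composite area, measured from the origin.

Part | A | x̄ᵢ | ȳᵢ | A·x̄ᵢ | A·ȳᵢ
plate | 60000.00 | 150.00 | 100.00 | 9000000.00 | 6000000.00
hole 1 | -1620.00 | 55.00 | 104.00 | -89100.00 | -168480.00
hole 2 | -2548.00 | 156.00 | 78.50 | -397488.00 | -200018.00
Σ | 55832.00 |  |  | 8513412.00 | 5631502.00
x̄ = 8513412.00 / 55832.00 = 152.48 mm
ȳ = 5631502.00 / 55832.00 = 100.87 mm

x̄ = 152.48 mm, ȳ = 100.87 mm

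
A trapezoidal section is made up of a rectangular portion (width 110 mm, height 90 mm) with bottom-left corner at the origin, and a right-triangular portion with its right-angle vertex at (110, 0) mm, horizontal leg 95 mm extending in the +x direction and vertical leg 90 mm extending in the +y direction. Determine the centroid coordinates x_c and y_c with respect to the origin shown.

Part | A | x̄ᵢ | ȳᵢ | A·x̄ᵢ | A·ȳᵢ
rectangular portion | 9900.00 | 55.00 | 45.00 | 544500.00 | 445500.00
triangular portion | 4275.00 | 141.67 | 30.00 | 605625.00 | 128250.00
Σ | 14175.00 |  |  | 1150125.00 | 573750.00
x_c = 1150125.00 / 14175.00 = 81.14 mm
y_c = 573750.00 / 14175.00 = 40.48 mm

x_c = 81.14 mm, y_c = 40.48 mm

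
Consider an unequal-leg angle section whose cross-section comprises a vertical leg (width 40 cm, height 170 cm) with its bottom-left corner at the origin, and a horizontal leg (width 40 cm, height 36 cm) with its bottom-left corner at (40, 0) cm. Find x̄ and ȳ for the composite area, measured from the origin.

x̄ = 26.99 cm, ȳ = 73.29 cm

vertical leg: A = 40 × 170 = 6800.00, centroid at (20.00, 85.00).
horizontal leg: A = 40 × 36 = 1440.00, centroid at (60.00, 18.00).
ΣA = 8240.00 cm², ΣAx̄ = 222400.00 cm³, ΣAȳ = 603920.00 cm³.
x̄ = 222400.00/8240.00 = 26.99 cm; ȳ = 603920.00/8240.00 = 73.29 cm.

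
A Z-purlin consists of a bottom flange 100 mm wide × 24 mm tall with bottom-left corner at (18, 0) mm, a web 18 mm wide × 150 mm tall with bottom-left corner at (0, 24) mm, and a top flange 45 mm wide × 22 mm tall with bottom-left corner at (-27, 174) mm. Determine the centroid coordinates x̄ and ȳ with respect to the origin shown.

x̄ = 30.06 mm, ȳ = 78.69 mm

bottom flange: A = 100 × 24 = 2400.00, centroid at (68.00, 12.00).
web: A = 18 × 150 = 2700.00, centroid at (9.00, 99.00).
top flange: A = 45 × 22 = 990.00, centroid at (-4.50, 185.00).
ΣA = 6090.00 mm²
ΣAx̄ = (2400.00)(68.00) + (2700.00)(9.00) + (990.00)(-4.50) = 183045.00 mm³
ΣAȳ = (2400.00)(12.00) + (2700.00)(99.00) + (990.00)(185.00) = 479250.00 mm³
x̄ = 183045.00 / 6090.00 = 30.06 mm
ȳ = 479250.00 / 6090.00 = 78.69 mm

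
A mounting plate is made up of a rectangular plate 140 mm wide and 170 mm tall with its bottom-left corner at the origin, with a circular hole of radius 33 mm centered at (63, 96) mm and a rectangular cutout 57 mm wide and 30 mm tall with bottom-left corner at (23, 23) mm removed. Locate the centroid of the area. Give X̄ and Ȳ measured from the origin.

X̄ = 72.98 mm, Ȳ = 87.29 mm

plate: A = 140 × 170 = 23800.00, centroid at (70.00, 85.00).
hole 1: A = −π·33² = -3421.19, centroid at (63.00, 96.00).
hole 2: A = −(57 × 30) = -1710.00, centroid at (51.50, 38.00).
ΣA = 18668.81 mm², ΣAX̄ = 1362399.75 mm³, ΣAȲ = 1629585.34 mm³.
X̄ = 1362399.75/18668.81 = 72.98 mm; Ȳ = 1629585.34/18668.81 = 87.29 mm.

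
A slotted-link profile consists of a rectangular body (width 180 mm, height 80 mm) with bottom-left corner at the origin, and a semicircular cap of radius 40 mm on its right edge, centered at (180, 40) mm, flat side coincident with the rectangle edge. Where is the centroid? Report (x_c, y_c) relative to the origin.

x_c = 105.90 mm, y_c = 40.00 mm

Part | A | x̄ᵢ | ȳᵢ | A·x̄ᵢ | A·ȳᵢ
rectangular body | 14400.00 | 90.00 | 40.00 | 1296000.00 | 576000.00
semicircular end | 2513.27 | 196.98 | 40.00 | 495056.01 | 100530.96
Σ | 16913.27 |  |  | 1791056.01 | 676530.96
x_c = 1791056.01 / 16913.27 = 105.90 mm
y_c = 676530.96 / 16913.27 = 40.00 mm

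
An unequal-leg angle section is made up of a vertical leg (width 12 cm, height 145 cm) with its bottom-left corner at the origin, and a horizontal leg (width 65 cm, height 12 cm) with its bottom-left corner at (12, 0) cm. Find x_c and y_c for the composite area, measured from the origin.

x_c = 17.92 cm, y_c = 51.92 cm

Part | A | x̄ᵢ | ȳᵢ | A·x̄ᵢ | A·ȳᵢ
vertical leg | 1740.00 | 6.00 | 72.50 | 10440.00 | 126150.00
horizontal leg | 780.00 | 44.50 | 6.00 | 34710.00 | 4680.00
Σ | 2520.00 |  |  | 45150.00 | 130830.00
x_c = 45150.00 / 2520.00 = 17.92 cm
y_c = 130830.00 / 2520.00 = 51.92 cm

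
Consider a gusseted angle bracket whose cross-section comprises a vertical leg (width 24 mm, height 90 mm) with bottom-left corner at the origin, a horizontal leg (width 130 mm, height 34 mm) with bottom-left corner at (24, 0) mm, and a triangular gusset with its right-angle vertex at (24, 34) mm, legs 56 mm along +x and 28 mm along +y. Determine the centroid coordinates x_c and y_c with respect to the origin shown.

Part | A | x̄ᵢ | ȳᵢ | A·x̄ᵢ | A·ȳᵢ
vertical leg | 2160.00 | 12.00 | 45.00 | 25920.00 | 97200.00
horizontal leg | 4420.00 | 89.00 | 17.00 | 393380.00 | 75140.00
gusset | 784.00 | 42.67 | 43.33 | 33450.67 | 33973.33
Σ | 7364.00 |  |  | 452750.67 | 206313.33
x_c = 452750.67 / 7364.00 = 61.48 mm
y_c = 206313.33 / 7364.00 = 28.02 mm

x_c = 61.48 mm, y_c = 28.02 mm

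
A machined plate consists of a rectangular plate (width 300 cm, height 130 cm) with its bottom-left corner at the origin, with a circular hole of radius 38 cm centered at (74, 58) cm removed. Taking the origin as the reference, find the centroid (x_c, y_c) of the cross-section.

x_c = 160.00 cm, y_c = 65.92 cm

plate: A = 300 × 130 = 39000.00, centroid at (150.00, 65.00).
hole: A = −π·38² = -4536.46, centroid at (74.00, 58.00).
ΣA = 34463.54 cm²
ΣAx_c = (39000.00)(150.00) + (-4536.46)(74.00) = 5514301.98 cm³
ΣAy_c = (39000.00)(65.00) + (-4536.46)(58.00) = 2271885.33 cm³
x_c = 5514301.98 / 34463.54 = 160.00 cm
y_c = 2271885.33 / 34463.54 = 65.92 cm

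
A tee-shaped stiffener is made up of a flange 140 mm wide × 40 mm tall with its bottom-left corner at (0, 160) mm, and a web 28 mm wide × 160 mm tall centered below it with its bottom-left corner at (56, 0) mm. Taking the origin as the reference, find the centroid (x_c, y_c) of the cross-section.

Part | A | x̄ᵢ | ȳᵢ | A·x̄ᵢ | A·ȳᵢ
web | 4480.00 | 70.00 | 80.00 | 313600.00 | 358400.00
flange | 5600.00 | 70.00 | 180.00 | 392000.00 | 1008000.00
Σ | 10080.00 |  |  | 705600.00 | 1366400.00
x_c = 705600.00 / 10080.00 = 70.00 mm
y_c = 1366400.00 / 10080.00 = 135.56 mm

x_c = 70.00 mm, y_c = 135.56 mm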